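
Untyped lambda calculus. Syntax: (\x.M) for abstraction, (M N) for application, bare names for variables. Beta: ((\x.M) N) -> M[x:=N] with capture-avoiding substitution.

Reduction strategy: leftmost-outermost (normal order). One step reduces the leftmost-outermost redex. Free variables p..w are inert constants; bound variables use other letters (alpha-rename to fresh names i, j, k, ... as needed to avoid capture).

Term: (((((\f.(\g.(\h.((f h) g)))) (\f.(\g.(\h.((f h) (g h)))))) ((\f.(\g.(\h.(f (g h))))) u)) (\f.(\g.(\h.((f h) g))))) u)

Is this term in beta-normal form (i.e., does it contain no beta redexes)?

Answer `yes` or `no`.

Term: (((((\f.(\g.(\h.((f h) g)))) (\f.(\g.(\h.((f h) (g h)))))) ((\f.(\g.(\h.(f (g h))))) u)) (\f.(\g.(\h.((f h) g))))) u)
Found 2 beta redex(es).

Answer: no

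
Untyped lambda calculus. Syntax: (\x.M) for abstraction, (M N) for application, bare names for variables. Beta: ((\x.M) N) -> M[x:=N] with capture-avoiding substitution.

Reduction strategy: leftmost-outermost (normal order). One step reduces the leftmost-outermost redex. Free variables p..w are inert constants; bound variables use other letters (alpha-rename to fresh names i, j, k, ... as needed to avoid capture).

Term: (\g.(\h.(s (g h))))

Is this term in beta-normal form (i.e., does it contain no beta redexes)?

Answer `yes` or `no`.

Term: (\g.(\h.(s (g h))))
No beta redexes found.

Answer: yes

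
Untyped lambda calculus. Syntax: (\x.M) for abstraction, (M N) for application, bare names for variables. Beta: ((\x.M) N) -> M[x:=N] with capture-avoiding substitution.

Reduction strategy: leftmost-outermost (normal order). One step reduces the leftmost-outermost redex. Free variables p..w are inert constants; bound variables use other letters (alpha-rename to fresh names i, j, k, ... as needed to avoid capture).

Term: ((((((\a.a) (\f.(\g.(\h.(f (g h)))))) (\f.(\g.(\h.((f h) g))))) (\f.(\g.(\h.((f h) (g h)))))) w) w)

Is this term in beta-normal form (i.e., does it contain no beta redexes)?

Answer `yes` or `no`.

Answer: no

Derivation:
Term: ((((((\a.a) (\f.(\g.(\h.(f (g h)))))) (\f.(\g.(\h.((f h) g))))) (\f.(\g.(\h.((f h) (g h)))))) w) w)
Found 1 beta redex(es).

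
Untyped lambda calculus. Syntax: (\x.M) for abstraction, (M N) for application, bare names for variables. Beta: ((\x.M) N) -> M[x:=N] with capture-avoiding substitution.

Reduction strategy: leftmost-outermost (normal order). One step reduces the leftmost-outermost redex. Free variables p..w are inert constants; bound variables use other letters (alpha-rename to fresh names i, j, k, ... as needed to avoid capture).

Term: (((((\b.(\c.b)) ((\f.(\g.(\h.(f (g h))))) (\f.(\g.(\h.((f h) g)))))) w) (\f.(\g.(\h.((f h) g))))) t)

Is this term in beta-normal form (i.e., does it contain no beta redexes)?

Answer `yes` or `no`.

Term: (((((\b.(\c.b)) ((\f.(\g.(\h.(f (g h))))) (\f.(\g.(\h.((f h) g)))))) w) (\f.(\g.(\h.((f h) g))))) t)
Found 2 beta redex(es).

Answer: no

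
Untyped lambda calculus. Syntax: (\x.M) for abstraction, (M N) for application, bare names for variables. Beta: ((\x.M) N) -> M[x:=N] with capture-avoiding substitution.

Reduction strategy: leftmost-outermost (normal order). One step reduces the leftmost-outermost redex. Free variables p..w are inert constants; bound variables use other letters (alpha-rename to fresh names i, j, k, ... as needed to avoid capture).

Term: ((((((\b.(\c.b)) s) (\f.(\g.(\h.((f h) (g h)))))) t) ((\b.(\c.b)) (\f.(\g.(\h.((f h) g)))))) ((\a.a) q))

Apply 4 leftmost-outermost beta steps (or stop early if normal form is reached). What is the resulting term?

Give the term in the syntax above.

Answer: (((s t) (\c.(\f.(\g.(\h.((f h) g)))))) q)

Derivation:
Step 0: ((((((\b.(\c.b)) s) (\f.(\g.(\h.((f h) (g h)))))) t) ((\b.(\c.b)) (\f.(\g.(\h.((f h) g)))))) ((\a.a) q))
Step 1: (((((\c.s) (\f.(\g.(\h.((f h) (g h)))))) t) ((\b.(\c.b)) (\f.(\g.(\h.((f h) g)))))) ((\a.a) q))
Step 2: (((s t) ((\b.(\c.b)) (\f.(\g.(\h.((f h) g)))))) ((\a.a) q))
Step 3: (((s t) (\c.(\f.(\g.(\h.((f h) g)))))) ((\a.a) q))
Step 4: (((s t) (\c.(\f.(\g.(\h.((f h) g)))))) q)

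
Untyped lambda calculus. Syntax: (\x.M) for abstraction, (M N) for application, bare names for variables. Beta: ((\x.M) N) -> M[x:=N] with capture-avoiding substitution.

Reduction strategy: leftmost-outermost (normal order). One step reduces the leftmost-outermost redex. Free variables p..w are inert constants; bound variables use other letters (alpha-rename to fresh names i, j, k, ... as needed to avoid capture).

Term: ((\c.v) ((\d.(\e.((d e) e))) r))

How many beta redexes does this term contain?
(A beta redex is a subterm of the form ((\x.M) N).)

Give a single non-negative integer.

Answer: 2

Derivation:
Term: ((\c.v) ((\d.(\e.((d e) e))) r))
  Redex: ((\c.v) ((\d.(\e.((d e) e))) r))
  Redex: ((\d.(\e.((d e) e))) r)
Total redexes: 2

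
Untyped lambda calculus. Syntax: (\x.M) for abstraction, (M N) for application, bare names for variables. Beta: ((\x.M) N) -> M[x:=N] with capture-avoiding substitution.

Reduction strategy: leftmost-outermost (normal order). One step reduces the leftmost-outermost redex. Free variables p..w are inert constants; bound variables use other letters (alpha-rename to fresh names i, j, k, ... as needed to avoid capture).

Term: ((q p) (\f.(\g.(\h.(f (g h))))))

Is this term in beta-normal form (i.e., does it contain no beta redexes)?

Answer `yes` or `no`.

Answer: yes

Derivation:
Term: ((q p) (\f.(\g.(\h.(f (g h))))))
No beta redexes found.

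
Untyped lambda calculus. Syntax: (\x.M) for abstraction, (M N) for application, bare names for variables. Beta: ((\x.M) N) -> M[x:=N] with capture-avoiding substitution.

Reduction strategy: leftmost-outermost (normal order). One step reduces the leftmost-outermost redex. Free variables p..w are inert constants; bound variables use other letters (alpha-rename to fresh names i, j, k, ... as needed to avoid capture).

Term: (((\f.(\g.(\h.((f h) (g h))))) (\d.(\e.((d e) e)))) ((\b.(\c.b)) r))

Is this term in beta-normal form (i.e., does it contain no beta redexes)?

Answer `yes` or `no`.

Answer: no

Derivation:
Term: (((\f.(\g.(\h.((f h) (g h))))) (\d.(\e.((d e) e)))) ((\b.(\c.b)) r))
Found 2 beta redex(es).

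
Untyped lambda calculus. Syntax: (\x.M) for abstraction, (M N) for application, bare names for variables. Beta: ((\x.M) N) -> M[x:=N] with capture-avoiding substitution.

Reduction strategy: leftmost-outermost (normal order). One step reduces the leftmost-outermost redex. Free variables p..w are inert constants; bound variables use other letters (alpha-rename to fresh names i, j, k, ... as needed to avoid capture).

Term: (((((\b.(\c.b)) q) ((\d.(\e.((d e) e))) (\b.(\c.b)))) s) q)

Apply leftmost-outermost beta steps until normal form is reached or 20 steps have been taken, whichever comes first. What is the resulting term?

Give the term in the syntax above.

Answer: ((q s) q)

Derivation:
Step 0: (((((\b.(\c.b)) q) ((\d.(\e.((d e) e))) (\b.(\c.b)))) s) q)
Step 1: ((((\c.q) ((\d.(\e.((d e) e))) (\b.(\c.b)))) s) q)
Step 2: ((q s) q)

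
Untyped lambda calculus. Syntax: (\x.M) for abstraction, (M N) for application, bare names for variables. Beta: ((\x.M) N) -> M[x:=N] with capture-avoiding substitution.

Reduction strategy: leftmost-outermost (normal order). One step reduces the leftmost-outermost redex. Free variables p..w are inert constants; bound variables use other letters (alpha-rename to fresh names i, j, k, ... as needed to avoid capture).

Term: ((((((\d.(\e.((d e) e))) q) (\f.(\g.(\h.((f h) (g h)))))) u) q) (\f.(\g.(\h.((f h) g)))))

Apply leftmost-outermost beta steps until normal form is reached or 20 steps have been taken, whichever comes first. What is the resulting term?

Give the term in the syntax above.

Step 0: ((((((\d.(\e.((d e) e))) q) (\f.(\g.(\h.((f h) (g h)))))) u) q) (\f.(\g.(\h.((f h) g)))))
Step 1: (((((\e.((q e) e)) (\f.(\g.(\h.((f h) (g h)))))) u) q) (\f.(\g.(\h.((f h) g)))))
Step 2: (((((q (\f.(\g.(\h.((f h) (g h)))))) (\f.(\g.(\h.((f h) (g h)))))) u) q) (\f.(\g.(\h.((f h) g)))))

Answer: (((((q (\f.(\g.(\h.((f h) (g h)))))) (\f.(\g.(\h.((f h) (g h)))))) u) q) (\f.(\g.(\h.((f h) g)))))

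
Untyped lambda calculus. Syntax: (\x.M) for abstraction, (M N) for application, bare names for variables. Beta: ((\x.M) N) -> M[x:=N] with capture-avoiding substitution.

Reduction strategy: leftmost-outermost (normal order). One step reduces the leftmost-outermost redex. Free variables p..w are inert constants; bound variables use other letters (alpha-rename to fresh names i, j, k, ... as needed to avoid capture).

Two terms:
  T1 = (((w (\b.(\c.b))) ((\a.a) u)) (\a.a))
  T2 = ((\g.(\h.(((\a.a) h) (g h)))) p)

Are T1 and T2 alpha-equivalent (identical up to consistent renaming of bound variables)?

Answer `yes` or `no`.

Answer: no

Derivation:
Term 1: (((w (\b.(\c.b))) ((\a.a) u)) (\a.a))
Term 2: ((\g.(\h.(((\a.a) h) (g h)))) p)
Alpha-equivalence: compare structure up to binder renaming.
Result: False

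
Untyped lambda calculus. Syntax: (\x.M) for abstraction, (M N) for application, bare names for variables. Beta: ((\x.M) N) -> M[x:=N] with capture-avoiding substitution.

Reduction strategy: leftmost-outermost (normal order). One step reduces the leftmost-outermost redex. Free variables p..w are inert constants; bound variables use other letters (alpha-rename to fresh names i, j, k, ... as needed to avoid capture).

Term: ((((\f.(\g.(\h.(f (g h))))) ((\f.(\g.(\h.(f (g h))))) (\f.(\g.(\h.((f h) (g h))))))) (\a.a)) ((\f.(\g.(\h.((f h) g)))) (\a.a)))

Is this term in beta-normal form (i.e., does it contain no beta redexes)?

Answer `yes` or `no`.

Answer: no

Derivation:
Term: ((((\f.(\g.(\h.(f (g h))))) ((\f.(\g.(\h.(f (g h))))) (\f.(\g.(\h.((f h) (g h))))))) (\a.a)) ((\f.(\g.(\h.((f h) g)))) (\a.a)))
Found 3 beta redex(es).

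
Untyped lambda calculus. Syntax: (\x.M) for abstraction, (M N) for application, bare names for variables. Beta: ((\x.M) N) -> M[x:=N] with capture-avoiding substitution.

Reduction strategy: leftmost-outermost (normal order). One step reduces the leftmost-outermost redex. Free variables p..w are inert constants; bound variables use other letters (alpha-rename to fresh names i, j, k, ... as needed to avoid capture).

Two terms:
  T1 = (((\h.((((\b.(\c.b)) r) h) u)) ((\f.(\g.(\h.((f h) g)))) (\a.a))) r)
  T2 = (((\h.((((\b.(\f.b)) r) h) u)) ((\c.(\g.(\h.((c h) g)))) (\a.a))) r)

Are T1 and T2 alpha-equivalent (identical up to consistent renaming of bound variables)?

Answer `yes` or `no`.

Term 1: (((\h.((((\b.(\c.b)) r) h) u)) ((\f.(\g.(\h.((f h) g)))) (\a.a))) r)
Term 2: (((\h.((((\b.(\f.b)) r) h) u)) ((\c.(\g.(\h.((c h) g)))) (\a.a))) r)
Alpha-equivalence: compare structure up to binder renaming.
Result: True

Answer: yes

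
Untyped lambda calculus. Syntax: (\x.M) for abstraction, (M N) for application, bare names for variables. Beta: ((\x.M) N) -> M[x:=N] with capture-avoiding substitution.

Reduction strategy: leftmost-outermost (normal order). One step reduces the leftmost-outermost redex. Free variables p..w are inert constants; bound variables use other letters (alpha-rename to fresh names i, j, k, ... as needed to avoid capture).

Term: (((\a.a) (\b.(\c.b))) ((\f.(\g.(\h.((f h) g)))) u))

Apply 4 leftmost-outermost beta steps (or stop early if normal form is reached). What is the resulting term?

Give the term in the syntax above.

Answer: (\c.(\g.(\h.((u h) g))))

Derivation:
Step 0: (((\a.a) (\b.(\c.b))) ((\f.(\g.(\h.((f h) g)))) u))
Step 1: ((\b.(\c.b)) ((\f.(\g.(\h.((f h) g)))) u))
Step 2: (\c.((\f.(\g.(\h.((f h) g)))) u))
Step 3: (\c.(\g.(\h.((u h) g))))
Step 4: (normal form reached)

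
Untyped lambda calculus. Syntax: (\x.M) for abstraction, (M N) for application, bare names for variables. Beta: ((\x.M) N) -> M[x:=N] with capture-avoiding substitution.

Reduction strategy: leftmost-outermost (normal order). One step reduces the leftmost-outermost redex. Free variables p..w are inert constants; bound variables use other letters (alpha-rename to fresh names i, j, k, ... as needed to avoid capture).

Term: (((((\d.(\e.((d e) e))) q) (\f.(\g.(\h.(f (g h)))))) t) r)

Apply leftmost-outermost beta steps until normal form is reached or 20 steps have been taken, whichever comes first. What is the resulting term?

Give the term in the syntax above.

Answer: ((((q (\f.(\g.(\h.(f (g h)))))) (\f.(\g.(\h.(f (g h)))))) t) r)

Derivation:
Step 0: (((((\d.(\e.((d e) e))) q) (\f.(\g.(\h.(f (g h)))))) t) r)
Step 1: ((((\e.((q e) e)) (\f.(\g.(\h.(f (g h)))))) t) r)
Step 2: ((((q (\f.(\g.(\h.(f (g h)))))) (\f.(\g.(\h.(f (g h)))))) t) r)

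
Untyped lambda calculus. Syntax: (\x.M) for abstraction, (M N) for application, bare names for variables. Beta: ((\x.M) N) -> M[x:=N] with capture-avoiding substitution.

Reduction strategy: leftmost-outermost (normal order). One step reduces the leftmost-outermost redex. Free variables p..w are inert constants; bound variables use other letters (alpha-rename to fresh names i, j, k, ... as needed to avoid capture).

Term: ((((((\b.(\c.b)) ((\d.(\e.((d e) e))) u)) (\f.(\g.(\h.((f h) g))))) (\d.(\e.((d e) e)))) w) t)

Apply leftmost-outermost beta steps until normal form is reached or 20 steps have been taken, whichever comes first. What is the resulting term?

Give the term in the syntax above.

Answer: ((((u (\d.(\e.((d e) e)))) (\d.(\e.((d e) e)))) w) t)

Derivation:
Step 0: ((((((\b.(\c.b)) ((\d.(\e.((d e) e))) u)) (\f.(\g.(\h.((f h) g))))) (\d.(\e.((d e) e)))) w) t)
Step 1: (((((\c.((\d.(\e.((d e) e))) u)) (\f.(\g.(\h.((f h) g))))) (\d.(\e.((d e) e)))) w) t)
Step 2: (((((\d.(\e.((d e) e))) u) (\d.(\e.((d e) e)))) w) t)
Step 3: ((((\e.((u e) e)) (\d.(\e.((d e) e)))) w) t)
Step 4: ((((u (\d.(\e.((d e) e)))) (\d.(\e.((d e) e)))) w) t)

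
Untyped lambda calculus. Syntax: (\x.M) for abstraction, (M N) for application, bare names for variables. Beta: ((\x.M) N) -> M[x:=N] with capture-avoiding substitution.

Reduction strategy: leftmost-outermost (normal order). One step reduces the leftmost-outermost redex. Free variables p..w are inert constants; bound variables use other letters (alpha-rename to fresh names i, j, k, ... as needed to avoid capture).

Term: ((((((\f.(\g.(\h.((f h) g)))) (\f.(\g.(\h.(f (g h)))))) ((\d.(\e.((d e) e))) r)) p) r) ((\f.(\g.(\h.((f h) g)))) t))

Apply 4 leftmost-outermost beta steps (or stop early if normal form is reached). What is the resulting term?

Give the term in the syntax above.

Step 0: ((((((\f.(\g.(\h.((f h) g)))) (\f.(\g.(\h.(f (g h)))))) ((\d.(\e.((d e) e))) r)) p) r) ((\f.(\g.(\h.((f h) g)))) t))
Step 1: (((((\g.(\h.(((\f.(\g.(\h.(f (g h))))) h) g))) ((\d.(\e.((d e) e))) r)) p) r) ((\f.(\g.(\h.((f h) g)))) t))
Step 2: ((((\h.(((\f.(\g.(\h.(f (g h))))) h) ((\d.(\e.((d e) e))) r))) p) r) ((\f.(\g.(\h.((f h) g)))) t))
Step 3: (((((\f.(\g.(\h.(f (g h))))) p) ((\d.(\e.((d e) e))) r)) r) ((\f.(\g.(\h.((f h) g)))) t))
Step 4: ((((\g.(\h.(p (g h)))) ((\d.(\e.((d e) e))) r)) r) ((\f.(\g.(\h.((f h) g)))) t))

Answer: ((((\g.(\h.(p (g h)))) ((\d.(\e.((d e) e))) r)) r) ((\f.(\g.(\h.((f h) g)))) t))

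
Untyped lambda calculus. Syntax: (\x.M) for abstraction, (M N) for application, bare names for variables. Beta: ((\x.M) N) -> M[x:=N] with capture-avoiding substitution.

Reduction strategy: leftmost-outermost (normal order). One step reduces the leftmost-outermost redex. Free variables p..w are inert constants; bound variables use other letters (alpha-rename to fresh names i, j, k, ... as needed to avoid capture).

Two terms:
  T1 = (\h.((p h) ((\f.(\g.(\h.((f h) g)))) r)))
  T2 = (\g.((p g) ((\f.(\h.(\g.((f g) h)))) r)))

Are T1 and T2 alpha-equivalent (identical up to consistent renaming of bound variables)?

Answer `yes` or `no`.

Term 1: (\h.((p h) ((\f.(\g.(\h.((f h) g)))) r)))
Term 2: (\g.((p g) ((\f.(\h.(\g.((f g) h)))) r)))
Alpha-equivalence: compare structure up to binder renaming.
Result: True

Answer: yes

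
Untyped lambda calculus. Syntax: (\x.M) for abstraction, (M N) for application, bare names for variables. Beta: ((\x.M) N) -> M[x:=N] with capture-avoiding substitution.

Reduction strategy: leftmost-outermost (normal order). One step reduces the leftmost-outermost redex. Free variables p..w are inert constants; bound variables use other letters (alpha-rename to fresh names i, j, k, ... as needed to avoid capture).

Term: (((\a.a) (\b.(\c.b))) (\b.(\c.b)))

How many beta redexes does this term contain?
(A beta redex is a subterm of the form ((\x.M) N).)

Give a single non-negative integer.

Answer: 1

Derivation:
Term: (((\a.a) (\b.(\c.b))) (\b.(\c.b)))
  Redex: ((\a.a) (\b.(\c.b)))
Total redexes: 1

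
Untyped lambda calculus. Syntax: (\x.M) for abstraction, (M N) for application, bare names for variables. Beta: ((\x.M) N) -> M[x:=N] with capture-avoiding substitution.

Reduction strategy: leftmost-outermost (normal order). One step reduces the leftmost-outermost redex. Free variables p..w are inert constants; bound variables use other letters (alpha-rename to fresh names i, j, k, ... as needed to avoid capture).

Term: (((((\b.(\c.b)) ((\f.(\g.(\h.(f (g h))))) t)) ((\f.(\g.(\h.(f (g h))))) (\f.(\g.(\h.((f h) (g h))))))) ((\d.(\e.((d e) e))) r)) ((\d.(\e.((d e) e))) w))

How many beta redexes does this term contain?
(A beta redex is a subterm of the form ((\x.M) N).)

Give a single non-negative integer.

Answer: 5

Derivation:
Term: (((((\b.(\c.b)) ((\f.(\g.(\h.(f (g h))))) t)) ((\f.(\g.(\h.(f (g h))))) (\f.(\g.(\h.((f h) (g h))))))) ((\d.(\e.((d e) e))) r)) ((\d.(\e.((d e) e))) w))
  Redex: ((\b.(\c.b)) ((\f.(\g.(\h.(f (g h))))) t))
  Redex: ((\f.(\g.(\h.(f (g h))))) t)
  Redex: ((\f.(\g.(\h.(f (g h))))) (\f.(\g.(\h.((f h) (g h))))))
  Redex: ((\d.(\e.((d e) e))) r)
  Redex: ((\d.(\e.((d e) e))) w)
Total redexes: 5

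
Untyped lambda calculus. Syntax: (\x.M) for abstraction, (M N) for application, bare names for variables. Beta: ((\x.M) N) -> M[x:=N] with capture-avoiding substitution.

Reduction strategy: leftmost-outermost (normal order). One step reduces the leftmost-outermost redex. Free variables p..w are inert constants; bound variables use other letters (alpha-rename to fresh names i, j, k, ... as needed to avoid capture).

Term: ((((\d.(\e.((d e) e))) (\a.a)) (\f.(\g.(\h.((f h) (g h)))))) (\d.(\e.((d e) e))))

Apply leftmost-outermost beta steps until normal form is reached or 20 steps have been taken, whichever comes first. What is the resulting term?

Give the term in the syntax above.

Answer: (\h.(\i.((h i) ((h i) i))))

Derivation:
Step 0: ((((\d.(\e.((d e) e))) (\a.a)) (\f.(\g.(\h.((f h) (g h)))))) (\d.(\e.((d e) e))))
Step 1: (((\e.(((\a.a) e) e)) (\f.(\g.(\h.((f h) (g h)))))) (\d.(\e.((d e) e))))
Step 2: ((((\a.a) (\f.(\g.(\h.((f h) (g h)))))) (\f.(\g.(\h.((f h) (g h)))))) (\d.(\e.((d e) e))))
Step 3: (((\f.(\g.(\h.((f h) (g h))))) (\f.(\g.(\h.((f h) (g h)))))) (\d.(\e.((d e) e))))
Step 4: ((\g.(\h.(((\f.(\g.(\h.((f h) (g h))))) h) (g h)))) (\d.(\e.((d e) e))))
Step 5: (\h.(((\f.(\g.(\h.((f h) (g h))))) h) ((\d.(\e.((d e) e))) h)))
Step 6: (\h.((\g.(\i.((h i) (g i)))) ((\d.(\e.((d e) e))) h)))
Step 7: (\h.(\i.((h i) (((\d.(\e.((d e) e))) h) i))))
Step 8: (\h.(\i.((h i) ((\e.((h e) e)) i))))
Step 9: (\h.(\i.((h i) ((h i) i))))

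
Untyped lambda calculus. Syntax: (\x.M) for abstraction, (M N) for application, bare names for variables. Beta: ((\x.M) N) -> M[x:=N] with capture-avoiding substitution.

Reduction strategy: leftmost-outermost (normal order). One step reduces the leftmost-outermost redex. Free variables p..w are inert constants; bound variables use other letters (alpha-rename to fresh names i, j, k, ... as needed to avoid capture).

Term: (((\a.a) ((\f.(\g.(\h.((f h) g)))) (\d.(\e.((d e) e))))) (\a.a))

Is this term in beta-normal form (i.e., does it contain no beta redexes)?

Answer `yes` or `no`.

Answer: no

Derivation:
Term: (((\a.a) ((\f.(\g.(\h.((f h) g)))) (\d.(\e.((d e) e))))) (\a.a))
Found 2 beta redex(es).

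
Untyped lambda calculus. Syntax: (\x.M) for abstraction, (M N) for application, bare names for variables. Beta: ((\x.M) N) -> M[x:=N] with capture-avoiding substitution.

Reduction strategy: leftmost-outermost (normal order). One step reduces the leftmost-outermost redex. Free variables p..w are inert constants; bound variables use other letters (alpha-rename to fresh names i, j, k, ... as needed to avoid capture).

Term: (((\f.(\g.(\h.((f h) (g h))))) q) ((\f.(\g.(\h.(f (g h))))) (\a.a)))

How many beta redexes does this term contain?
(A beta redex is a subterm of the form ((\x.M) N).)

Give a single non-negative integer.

Answer: 2

Derivation:
Term: (((\f.(\g.(\h.((f h) (g h))))) q) ((\f.(\g.(\h.(f (g h))))) (\a.a)))
  Redex: ((\f.(\g.(\h.((f h) (g h))))) q)
  Redex: ((\f.(\g.(\h.(f (g h))))) (\a.a))
Total redexes: 2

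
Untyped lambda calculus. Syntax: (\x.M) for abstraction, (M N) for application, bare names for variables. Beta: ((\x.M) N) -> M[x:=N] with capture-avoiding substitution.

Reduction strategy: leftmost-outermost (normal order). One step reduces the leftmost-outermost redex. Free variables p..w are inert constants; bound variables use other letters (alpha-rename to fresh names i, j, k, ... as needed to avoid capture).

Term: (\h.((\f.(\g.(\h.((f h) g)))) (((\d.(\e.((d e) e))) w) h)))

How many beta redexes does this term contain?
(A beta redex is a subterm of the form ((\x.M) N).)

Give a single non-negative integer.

Answer: 2

Derivation:
Term: (\h.((\f.(\g.(\h.((f h) g)))) (((\d.(\e.((d e) e))) w) h)))
  Redex: ((\f.(\g.(\h.((f h) g)))) (((\d.(\e.((d e) e))) w) h))
  Redex: ((\d.(\e.((d e) e))) w)
Total redexes: 2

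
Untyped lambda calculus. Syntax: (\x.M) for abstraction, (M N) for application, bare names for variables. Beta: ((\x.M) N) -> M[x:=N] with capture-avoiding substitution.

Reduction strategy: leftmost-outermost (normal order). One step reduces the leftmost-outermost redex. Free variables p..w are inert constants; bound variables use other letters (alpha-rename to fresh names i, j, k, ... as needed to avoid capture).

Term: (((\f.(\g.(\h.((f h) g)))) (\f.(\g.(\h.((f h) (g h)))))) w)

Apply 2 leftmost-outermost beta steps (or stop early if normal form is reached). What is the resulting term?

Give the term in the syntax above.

Answer: (\h.(((\f.(\g.(\h.((f h) (g h))))) h) w))

Derivation:
Step 0: (((\f.(\g.(\h.((f h) g)))) (\f.(\g.(\h.((f h) (g h)))))) w)
Step 1: ((\g.(\h.(((\f.(\g.(\h.((f h) (g h))))) h) g))) w)
Step 2: (\h.(((\f.(\g.(\h.((f h) (g h))))) h) w))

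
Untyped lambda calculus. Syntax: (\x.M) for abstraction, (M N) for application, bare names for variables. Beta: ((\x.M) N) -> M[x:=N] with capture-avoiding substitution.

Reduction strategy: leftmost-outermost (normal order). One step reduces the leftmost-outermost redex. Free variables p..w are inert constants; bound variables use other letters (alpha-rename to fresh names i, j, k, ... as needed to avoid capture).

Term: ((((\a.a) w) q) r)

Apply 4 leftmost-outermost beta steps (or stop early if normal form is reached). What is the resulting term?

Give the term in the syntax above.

Answer: ((w q) r)

Derivation:
Step 0: ((((\a.a) w) q) r)
Step 1: ((w q) r)
Step 2: (normal form reached)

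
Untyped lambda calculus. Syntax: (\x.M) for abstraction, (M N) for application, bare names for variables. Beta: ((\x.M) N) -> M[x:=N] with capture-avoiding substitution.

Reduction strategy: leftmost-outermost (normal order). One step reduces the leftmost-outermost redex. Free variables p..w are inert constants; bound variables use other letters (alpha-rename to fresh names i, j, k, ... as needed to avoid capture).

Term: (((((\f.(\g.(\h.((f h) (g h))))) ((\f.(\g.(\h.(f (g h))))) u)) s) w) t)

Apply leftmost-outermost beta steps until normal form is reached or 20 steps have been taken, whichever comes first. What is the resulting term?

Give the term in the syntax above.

Answer: ((u (w (s w))) t)

Derivation:
Step 0: (((((\f.(\g.(\h.((f h) (g h))))) ((\f.(\g.(\h.(f (g h))))) u)) s) w) t)
Step 1: ((((\g.(\h.((((\f.(\g.(\h.(f (g h))))) u) h) (g h)))) s) w) t)
Step 2: (((\h.((((\f.(\g.(\h.(f (g h))))) u) h) (s h))) w) t)
Step 3: (((((\f.(\g.(\h.(f (g h))))) u) w) (s w)) t)
Step 4: ((((\g.(\h.(u (g h)))) w) (s w)) t)
Step 5: (((\h.(u (w h))) (s w)) t)
Step 6: ((u (w (s w))) t)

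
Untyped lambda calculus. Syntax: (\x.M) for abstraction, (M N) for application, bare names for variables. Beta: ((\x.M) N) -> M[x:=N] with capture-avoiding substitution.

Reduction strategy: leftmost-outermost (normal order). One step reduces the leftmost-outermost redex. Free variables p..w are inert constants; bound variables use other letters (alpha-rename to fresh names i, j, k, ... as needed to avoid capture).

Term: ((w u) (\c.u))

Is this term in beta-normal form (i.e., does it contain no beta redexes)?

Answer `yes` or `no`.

Answer: yes

Derivation:
Term: ((w u) (\c.u))
No beta redexes found.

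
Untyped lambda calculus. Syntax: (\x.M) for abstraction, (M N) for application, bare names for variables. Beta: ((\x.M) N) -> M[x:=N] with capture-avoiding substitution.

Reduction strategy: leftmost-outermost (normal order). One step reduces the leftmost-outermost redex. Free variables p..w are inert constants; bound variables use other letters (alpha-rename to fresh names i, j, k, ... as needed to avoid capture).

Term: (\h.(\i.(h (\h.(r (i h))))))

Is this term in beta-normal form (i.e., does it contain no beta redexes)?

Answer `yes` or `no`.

Term: (\h.(\i.(h (\h.(r (i h))))))
No beta redexes found.

Answer: yes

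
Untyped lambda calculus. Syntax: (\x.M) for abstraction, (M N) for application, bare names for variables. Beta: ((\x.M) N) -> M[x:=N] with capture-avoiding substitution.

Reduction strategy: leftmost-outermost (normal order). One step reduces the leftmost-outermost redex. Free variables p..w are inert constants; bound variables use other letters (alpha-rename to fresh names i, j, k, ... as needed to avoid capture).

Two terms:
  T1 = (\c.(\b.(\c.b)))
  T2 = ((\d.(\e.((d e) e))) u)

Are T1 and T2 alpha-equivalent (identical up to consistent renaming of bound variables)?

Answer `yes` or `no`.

Term 1: (\c.(\b.(\c.b)))
Term 2: ((\d.(\e.((d e) e))) u)
Alpha-equivalence: compare structure up to binder renaming.
Result: False

Answer: no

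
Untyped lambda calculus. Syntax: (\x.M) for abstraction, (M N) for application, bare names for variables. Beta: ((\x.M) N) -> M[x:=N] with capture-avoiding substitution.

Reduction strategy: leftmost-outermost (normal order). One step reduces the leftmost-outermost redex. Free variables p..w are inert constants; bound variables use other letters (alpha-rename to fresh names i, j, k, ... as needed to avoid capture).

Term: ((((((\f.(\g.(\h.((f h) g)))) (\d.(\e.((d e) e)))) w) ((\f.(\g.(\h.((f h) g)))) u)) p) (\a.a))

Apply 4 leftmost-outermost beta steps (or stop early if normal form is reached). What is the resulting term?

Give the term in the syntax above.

Answer: ((((\e.((((\f.(\g.(\h.((f h) g)))) u) e) e)) w) p) (\a.a))

Derivation:
Step 0: ((((((\f.(\g.(\h.((f h) g)))) (\d.(\e.((d e) e)))) w) ((\f.(\g.(\h.((f h) g)))) u)) p) (\a.a))
Step 1: (((((\g.(\h.(((\d.(\e.((d e) e))) h) g))) w) ((\f.(\g.(\h.((f h) g)))) u)) p) (\a.a))
Step 2: ((((\h.(((\d.(\e.((d e) e))) h) w)) ((\f.(\g.(\h.((f h) g)))) u)) p) (\a.a))
Step 3: (((((\d.(\e.((d e) e))) ((\f.(\g.(\h.((f h) g)))) u)) w) p) (\a.a))
Step 4: ((((\e.((((\f.(\g.(\h.((f h) g)))) u) e) e)) w) p) (\a.a))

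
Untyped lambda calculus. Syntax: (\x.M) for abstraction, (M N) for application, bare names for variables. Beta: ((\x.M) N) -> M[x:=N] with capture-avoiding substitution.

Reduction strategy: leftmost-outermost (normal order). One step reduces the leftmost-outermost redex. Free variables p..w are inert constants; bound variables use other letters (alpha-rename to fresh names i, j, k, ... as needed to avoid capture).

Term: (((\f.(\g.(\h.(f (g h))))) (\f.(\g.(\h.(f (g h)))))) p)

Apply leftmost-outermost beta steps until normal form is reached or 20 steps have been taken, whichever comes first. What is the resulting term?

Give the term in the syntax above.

Step 0: (((\f.(\g.(\h.(f (g h))))) (\f.(\g.(\h.(f (g h)))))) p)
Step 1: ((\g.(\h.((\f.(\g.(\h.(f (g h))))) (g h)))) p)
Step 2: (\h.((\f.(\g.(\h.(f (g h))))) (p h)))
Step 3: (\h.(\g.(\i.((p h) (g i)))))

Answer: (\h.(\g.(\i.((p h) (g i)))))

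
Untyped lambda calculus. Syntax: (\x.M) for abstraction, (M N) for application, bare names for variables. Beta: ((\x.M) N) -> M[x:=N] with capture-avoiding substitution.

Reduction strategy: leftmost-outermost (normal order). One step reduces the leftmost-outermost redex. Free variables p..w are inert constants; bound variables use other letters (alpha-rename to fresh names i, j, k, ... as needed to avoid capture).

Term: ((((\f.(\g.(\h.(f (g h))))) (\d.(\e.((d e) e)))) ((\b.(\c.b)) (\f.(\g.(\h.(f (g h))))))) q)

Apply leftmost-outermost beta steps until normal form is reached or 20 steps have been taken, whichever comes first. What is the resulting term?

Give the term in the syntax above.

Step 0: ((((\f.(\g.(\h.(f (g h))))) (\d.(\e.((d e) e)))) ((\b.(\c.b)) (\f.(\g.(\h.(f (g h))))))) q)
Step 1: (((\g.(\h.((\d.(\e.((d e) e))) (g h)))) ((\b.(\c.b)) (\f.(\g.(\h.(f (g h))))))) q)
Step 2: ((\h.((\d.(\e.((d e) e))) (((\b.(\c.b)) (\f.(\g.(\h.(f (g h)))))) h))) q)
Step 3: ((\d.(\e.((d e) e))) (((\b.(\c.b)) (\f.(\g.(\h.(f (g h)))))) q))
Step 4: (\e.(((((\b.(\c.b)) (\f.(\g.(\h.(f (g h)))))) q) e) e))
Step 5: (\e.((((\c.(\f.(\g.(\h.(f (g h)))))) q) e) e))
Step 6: (\e.(((\f.(\g.(\h.(f (g h))))) e) e))
Step 7: (\e.((\g.(\h.(e (g h)))) e))
Step 8: (\e.(\h.(e (e h))))

Answer: (\e.(\h.(e (e h))))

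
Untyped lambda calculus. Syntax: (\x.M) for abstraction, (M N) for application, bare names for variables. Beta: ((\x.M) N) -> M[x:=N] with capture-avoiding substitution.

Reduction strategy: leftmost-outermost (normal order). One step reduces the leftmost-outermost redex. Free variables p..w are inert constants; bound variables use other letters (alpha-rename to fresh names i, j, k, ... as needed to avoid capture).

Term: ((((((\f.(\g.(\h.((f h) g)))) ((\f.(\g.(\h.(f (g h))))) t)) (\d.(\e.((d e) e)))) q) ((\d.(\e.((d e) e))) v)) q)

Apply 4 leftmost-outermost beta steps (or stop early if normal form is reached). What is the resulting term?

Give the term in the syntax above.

Answer: (((((\g.(\h.(t (g h)))) q) (\d.(\e.((d e) e)))) ((\d.(\e.((d e) e))) v)) q)

Derivation:
Step 0: ((((((\f.(\g.(\h.((f h) g)))) ((\f.(\g.(\h.(f (g h))))) t)) (\d.(\e.((d e) e)))) q) ((\d.(\e.((d e) e))) v)) q)
Step 1: (((((\g.(\h.((((\f.(\g.(\h.(f (g h))))) t) h) g))) (\d.(\e.((d e) e)))) q) ((\d.(\e.((d e) e))) v)) q)
Step 2: ((((\h.((((\f.(\g.(\h.(f (g h))))) t) h) (\d.(\e.((d e) e))))) q) ((\d.(\e.((d e) e))) v)) q)
Step 3: ((((((\f.(\g.(\h.(f (g h))))) t) q) (\d.(\e.((d e) e)))) ((\d.(\e.((d e) e))) v)) q)
Step 4: (((((\g.(\h.(t (g h)))) q) (\d.(\e.((d e) e)))) ((\d.(\e.((d e) e))) v)) q)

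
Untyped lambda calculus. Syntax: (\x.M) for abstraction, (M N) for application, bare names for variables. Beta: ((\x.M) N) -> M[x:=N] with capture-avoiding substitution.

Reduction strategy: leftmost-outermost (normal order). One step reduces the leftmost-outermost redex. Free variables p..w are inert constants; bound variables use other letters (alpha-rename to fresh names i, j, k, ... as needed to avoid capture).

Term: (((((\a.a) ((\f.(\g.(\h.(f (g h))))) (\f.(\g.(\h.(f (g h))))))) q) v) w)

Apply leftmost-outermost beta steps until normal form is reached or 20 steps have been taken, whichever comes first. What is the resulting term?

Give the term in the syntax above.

Answer: (\h.((q v) (w h)))

Derivation:
Step 0: (((((\a.a) ((\f.(\g.(\h.(f (g h))))) (\f.(\g.(\h.(f (g h))))))) q) v) w)
Step 1: (((((\f.(\g.(\h.(f (g h))))) (\f.(\g.(\h.(f (g h)))))) q) v) w)
Step 2: ((((\g.(\h.((\f.(\g.(\h.(f (g h))))) (g h)))) q) v) w)
Step 3: (((\h.((\f.(\g.(\h.(f (g h))))) (q h))) v) w)
Step 4: (((\f.(\g.(\h.(f (g h))))) (q v)) w)
Step 5: ((\g.(\h.((q v) (g h)))) w)
Step 6: (\h.((q v) (w h)))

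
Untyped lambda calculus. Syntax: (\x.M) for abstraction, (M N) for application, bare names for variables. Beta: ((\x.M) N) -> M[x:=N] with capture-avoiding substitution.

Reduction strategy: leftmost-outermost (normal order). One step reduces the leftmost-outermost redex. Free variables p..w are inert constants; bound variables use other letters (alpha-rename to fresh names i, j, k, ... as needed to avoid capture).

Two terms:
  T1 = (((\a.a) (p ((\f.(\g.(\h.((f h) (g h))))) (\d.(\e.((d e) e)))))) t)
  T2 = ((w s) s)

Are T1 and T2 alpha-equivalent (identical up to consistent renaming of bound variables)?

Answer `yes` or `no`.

Term 1: (((\a.a) (p ((\f.(\g.(\h.((f h) (g h))))) (\d.(\e.((d e) e)))))) t)
Term 2: ((w s) s)
Alpha-equivalence: compare structure up to binder renaming.
Result: False

Answer: no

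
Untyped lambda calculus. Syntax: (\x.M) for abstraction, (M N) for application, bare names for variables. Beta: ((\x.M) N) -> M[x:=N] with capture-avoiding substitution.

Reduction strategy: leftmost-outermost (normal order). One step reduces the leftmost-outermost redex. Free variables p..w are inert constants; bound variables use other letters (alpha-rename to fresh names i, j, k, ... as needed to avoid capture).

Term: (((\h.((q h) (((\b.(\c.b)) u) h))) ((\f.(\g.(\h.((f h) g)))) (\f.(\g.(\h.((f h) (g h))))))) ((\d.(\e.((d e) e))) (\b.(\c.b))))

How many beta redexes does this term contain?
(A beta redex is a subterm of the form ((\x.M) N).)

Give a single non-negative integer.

Answer: 4

Derivation:
Term: (((\h.((q h) (((\b.(\c.b)) u) h))) ((\f.(\g.(\h.((f h) g)))) (\f.(\g.(\h.((f h) (g h))))))) ((\d.(\e.((d e) e))) (\b.(\c.b))))
  Redex: ((\h.((q h) (((\b.(\c.b)) u) h))) ((\f.(\g.(\h.((f h) g)))) (\f.(\g.(\h.((f h) (g h)))))))
  Redex: ((\b.(\c.b)) u)
  Redex: ((\f.(\g.(\h.((f h) g)))) (\f.(\g.(\h.((f h) (g h))))))
  Redex: ((\d.(\e.((d e) e))) (\b.(\c.b)))
Total redexes: 4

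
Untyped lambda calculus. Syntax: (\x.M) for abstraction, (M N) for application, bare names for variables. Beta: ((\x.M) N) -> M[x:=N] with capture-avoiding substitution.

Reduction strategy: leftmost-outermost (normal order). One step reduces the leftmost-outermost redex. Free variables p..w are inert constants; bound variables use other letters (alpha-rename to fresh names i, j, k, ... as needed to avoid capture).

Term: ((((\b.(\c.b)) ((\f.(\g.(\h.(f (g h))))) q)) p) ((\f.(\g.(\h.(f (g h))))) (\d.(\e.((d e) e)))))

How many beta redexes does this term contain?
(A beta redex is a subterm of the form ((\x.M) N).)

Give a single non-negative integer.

Answer: 3

Derivation:
Term: ((((\b.(\c.b)) ((\f.(\g.(\h.(f (g h))))) q)) p) ((\f.(\g.(\h.(f (g h))))) (\d.(\e.((d e) e)))))
  Redex: ((\b.(\c.b)) ((\f.(\g.(\h.(f (g h))))) q))
  Redex: ((\f.(\g.(\h.(f (g h))))) q)
  Redex: ((\f.(\g.(\h.(f (g h))))) (\d.(\e.((d e) e))))
Total redexes: 3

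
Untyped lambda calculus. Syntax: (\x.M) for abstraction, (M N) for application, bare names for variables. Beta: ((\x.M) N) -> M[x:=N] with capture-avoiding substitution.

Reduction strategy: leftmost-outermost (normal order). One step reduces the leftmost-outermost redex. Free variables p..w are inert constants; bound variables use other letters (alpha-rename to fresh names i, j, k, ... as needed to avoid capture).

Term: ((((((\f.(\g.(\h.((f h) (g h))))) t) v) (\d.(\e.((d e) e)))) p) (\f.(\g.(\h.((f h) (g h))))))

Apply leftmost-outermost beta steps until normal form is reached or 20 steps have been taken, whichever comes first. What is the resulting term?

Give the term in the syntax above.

Answer: ((((t (\d.(\e.((d e) e)))) (v (\d.(\e.((d e) e))))) p) (\f.(\g.(\h.((f h) (g h))))))

Derivation:
Step 0: ((((((\f.(\g.(\h.((f h) (g h))))) t) v) (\d.(\e.((d e) e)))) p) (\f.(\g.(\h.((f h) (g h))))))
Step 1: (((((\g.(\h.((t h) (g h)))) v) (\d.(\e.((d e) e)))) p) (\f.(\g.(\h.((f h) (g h))))))
Step 2: ((((\h.((t h) (v h))) (\d.(\e.((d e) e)))) p) (\f.(\g.(\h.((f h) (g h))))))
Step 3: ((((t (\d.(\e.((d e) e)))) (v (\d.(\e.((d e) e))))) p) (\f.(\g.(\h.((f h) (g h))))))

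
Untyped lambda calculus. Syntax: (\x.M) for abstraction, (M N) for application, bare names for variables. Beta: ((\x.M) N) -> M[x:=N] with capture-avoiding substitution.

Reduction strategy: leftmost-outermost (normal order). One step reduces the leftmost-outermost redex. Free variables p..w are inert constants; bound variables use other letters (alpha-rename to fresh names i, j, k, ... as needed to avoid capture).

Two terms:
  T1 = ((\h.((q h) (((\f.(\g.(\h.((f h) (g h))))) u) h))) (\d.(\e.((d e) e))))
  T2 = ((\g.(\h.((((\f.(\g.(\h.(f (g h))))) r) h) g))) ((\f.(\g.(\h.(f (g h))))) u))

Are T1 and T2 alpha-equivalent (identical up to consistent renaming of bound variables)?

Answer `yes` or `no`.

Term 1: ((\h.((q h) (((\f.(\g.(\h.((f h) (g h))))) u) h))) (\d.(\e.((d e) e))))
Term 2: ((\g.(\h.((((\f.(\g.(\h.(f (g h))))) r) h) g))) ((\f.(\g.(\h.(f (g h))))) u))
Alpha-equivalence: compare structure up to binder renaming.
Result: False

Answer: no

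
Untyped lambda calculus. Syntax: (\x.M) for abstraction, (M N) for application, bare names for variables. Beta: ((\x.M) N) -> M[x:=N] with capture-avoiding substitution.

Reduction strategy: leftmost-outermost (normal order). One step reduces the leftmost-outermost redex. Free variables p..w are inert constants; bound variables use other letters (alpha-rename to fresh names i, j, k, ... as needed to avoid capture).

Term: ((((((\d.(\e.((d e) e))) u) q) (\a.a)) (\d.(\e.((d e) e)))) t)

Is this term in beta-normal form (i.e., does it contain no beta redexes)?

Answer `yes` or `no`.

Term: ((((((\d.(\e.((d e) e))) u) q) (\a.a)) (\d.(\e.((d e) e)))) t)
Found 1 beta redex(es).

Answer: no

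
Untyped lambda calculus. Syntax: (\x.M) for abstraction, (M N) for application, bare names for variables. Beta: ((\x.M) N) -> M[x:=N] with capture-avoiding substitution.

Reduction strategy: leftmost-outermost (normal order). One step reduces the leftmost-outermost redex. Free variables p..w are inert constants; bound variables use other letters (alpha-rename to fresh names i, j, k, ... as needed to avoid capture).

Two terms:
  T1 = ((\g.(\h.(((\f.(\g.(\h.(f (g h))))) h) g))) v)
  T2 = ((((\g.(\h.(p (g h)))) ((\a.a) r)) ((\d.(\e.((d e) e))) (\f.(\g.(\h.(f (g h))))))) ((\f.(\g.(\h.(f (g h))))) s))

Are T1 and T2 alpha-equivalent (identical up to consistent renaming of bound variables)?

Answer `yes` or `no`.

Answer: no

Derivation:
Term 1: ((\g.(\h.(((\f.(\g.(\h.(f (g h))))) h) g))) v)
Term 2: ((((\g.(\h.(p (g h)))) ((\a.a) r)) ((\d.(\e.((d e) e))) (\f.(\g.(\h.(f (g h))))))) ((\f.(\g.(\h.(f (g h))))) s))
Alpha-equivalence: compare structure up to binder renaming.
Result: False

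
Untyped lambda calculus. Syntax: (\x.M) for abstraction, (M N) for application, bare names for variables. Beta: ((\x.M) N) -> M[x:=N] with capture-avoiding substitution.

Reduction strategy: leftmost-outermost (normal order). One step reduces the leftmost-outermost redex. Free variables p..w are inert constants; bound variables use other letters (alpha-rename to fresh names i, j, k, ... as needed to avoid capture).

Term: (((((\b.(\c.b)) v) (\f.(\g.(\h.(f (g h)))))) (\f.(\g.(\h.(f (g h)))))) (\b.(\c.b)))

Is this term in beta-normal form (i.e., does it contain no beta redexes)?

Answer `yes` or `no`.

Answer: no

Derivation:
Term: (((((\b.(\c.b)) v) (\f.(\g.(\h.(f (g h)))))) (\f.(\g.(\h.(f (g h)))))) (\b.(\c.b)))
Found 1 beta redex(es).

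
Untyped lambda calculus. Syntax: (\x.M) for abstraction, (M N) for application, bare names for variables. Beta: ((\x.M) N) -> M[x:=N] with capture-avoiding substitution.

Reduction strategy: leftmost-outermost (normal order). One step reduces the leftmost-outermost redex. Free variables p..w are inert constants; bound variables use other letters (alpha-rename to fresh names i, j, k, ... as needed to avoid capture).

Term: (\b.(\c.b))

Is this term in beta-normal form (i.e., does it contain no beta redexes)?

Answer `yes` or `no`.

Answer: yes

Derivation:
Term: (\b.(\c.b))
No beta redexes found.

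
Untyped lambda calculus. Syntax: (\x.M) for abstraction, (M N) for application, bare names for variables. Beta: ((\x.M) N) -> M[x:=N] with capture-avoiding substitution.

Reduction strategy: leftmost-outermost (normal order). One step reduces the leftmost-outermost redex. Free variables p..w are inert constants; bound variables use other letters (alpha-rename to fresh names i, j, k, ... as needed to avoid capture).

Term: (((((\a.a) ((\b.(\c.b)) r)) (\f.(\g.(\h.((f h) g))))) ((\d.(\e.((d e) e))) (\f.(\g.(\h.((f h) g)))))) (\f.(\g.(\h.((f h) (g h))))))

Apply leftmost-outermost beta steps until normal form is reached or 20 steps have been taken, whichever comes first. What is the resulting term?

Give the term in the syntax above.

Step 0: (((((\a.a) ((\b.(\c.b)) r)) (\f.(\g.(\h.((f h) g))))) ((\d.(\e.((d e) e))) (\f.(\g.(\h.((f h) g)))))) (\f.(\g.(\h.((f h) (g h))))))
Step 1: (((((\b.(\c.b)) r) (\f.(\g.(\h.((f h) g))))) ((\d.(\e.((d e) e))) (\f.(\g.(\h.((f h) g)))))) (\f.(\g.(\h.((f h) (g h))))))
Step 2: ((((\c.r) (\f.(\g.(\h.((f h) g))))) ((\d.(\e.((d e) e))) (\f.(\g.(\h.((f h) g)))))) (\f.(\g.(\h.((f h) (g h))))))
Step 3: ((r ((\d.(\e.((d e) e))) (\f.(\g.(\h.((f h) g)))))) (\f.(\g.(\h.((f h) (g h))))))
Step 4: ((r (\e.(((\f.(\g.(\h.((f h) g)))) e) e))) (\f.(\g.(\h.((f h) (g h))))))
Step 5: ((r (\e.((\g.(\h.((e h) g))) e))) (\f.(\g.(\h.((f h) (g h))))))
Step 6: ((r (\e.(\h.((e h) e)))) (\f.(\g.(\h.((f h) (g h))))))

Answer: ((r (\e.(\h.((e h) e)))) (\f.(\g.(\h.((f h) (g h))))))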